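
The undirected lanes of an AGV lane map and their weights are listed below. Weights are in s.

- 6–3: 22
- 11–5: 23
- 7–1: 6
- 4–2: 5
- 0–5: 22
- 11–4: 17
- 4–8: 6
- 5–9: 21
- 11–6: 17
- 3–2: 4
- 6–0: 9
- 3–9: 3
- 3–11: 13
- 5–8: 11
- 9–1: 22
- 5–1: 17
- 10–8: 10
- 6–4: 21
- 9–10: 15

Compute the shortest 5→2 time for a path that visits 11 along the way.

Shortest 5→11: 5 → 11 = 23
Best 11 to 2: 11 → 3 → 2 costing 17
Total via 11: 23 + 17 = 40 s.

40 s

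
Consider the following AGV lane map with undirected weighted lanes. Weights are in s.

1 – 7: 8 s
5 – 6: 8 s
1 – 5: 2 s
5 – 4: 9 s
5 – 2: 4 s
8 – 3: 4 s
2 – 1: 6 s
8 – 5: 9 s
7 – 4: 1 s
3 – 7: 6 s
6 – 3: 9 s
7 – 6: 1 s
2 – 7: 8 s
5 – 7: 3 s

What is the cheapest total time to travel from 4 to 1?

6 s

Compare a few routes:
4 - 7 - 5 - 1: 1+3+2 = 6
4 - 7 - 1: 1+8 = 9
The minimum is 6 s via 4 - 7 - 5 - 1.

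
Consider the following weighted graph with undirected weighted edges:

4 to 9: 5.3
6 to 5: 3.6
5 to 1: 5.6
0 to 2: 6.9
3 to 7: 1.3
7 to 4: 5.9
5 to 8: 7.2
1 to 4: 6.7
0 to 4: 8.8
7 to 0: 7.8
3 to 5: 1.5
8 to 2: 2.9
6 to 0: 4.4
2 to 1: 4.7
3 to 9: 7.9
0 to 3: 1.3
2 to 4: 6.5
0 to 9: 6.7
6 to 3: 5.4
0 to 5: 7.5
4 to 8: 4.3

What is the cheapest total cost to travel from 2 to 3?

Compare a few routes:
2 → 8 → 5 → 3: 2.9+7.2+1.5 = 11.6
2 → 0 → 3: 6.9+1.3 = 8.2
2 → 1 → 5 → 3: 4.7+5.6+1.5 = 11.8
Cheapest is 2 → 0 → 3 at 8.2.

8.2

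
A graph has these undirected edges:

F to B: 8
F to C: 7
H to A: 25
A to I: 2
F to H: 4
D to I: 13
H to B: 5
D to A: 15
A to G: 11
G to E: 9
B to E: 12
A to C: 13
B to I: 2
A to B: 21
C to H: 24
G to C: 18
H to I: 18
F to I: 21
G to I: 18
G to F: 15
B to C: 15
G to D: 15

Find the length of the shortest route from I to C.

Enumerating some paths:
I - B - H - F - C: 2+5+4+7 = 18
I - A - C: 2+13 = 15
I - B - C: 2+15 = 17
I - B - F - C: 2+8+7 = 17
The minimum is 15 via I - A - C.

15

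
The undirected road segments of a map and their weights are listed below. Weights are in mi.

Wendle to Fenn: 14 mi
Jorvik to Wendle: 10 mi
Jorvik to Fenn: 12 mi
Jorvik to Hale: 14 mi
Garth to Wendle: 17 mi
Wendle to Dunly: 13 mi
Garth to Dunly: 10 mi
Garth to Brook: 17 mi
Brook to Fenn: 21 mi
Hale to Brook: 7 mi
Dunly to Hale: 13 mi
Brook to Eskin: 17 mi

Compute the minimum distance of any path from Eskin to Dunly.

Candidate routes:
Eskin → Brook → Garth → Dunly: 17+17+10 = 44
Eskin → Brook → Hale → Dunly: 17+7+13 = 37
Cheapest is Eskin → Brook → Hale → Dunly at 37 mi.

37 mi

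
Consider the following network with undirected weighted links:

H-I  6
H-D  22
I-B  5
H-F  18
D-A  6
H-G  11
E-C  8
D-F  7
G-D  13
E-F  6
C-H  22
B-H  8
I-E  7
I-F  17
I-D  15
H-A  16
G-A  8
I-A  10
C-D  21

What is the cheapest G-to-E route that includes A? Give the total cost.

25

Best G to A: G–A costing 8
Shortest A→E: A–I–E = 17
Total via A: 8 + 17 = 25.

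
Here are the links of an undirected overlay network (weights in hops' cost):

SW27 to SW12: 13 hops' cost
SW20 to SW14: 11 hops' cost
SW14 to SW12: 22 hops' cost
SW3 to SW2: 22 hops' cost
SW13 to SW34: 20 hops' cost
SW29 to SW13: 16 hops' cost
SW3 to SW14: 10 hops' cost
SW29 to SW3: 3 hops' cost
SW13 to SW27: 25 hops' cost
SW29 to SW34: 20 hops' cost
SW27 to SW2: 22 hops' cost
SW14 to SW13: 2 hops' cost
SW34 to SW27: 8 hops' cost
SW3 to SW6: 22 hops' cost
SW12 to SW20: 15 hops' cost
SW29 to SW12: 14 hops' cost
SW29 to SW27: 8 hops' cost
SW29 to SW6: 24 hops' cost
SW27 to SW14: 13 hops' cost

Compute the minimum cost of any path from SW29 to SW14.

13 hops' cost

Compare a few routes:
SW29 → SW13 → SW14: 16+2 = 18
SW29 → SW3 → SW14: 3+10 = 13
The minimum is 13 hops' cost via SW29 → SW3 → SW14.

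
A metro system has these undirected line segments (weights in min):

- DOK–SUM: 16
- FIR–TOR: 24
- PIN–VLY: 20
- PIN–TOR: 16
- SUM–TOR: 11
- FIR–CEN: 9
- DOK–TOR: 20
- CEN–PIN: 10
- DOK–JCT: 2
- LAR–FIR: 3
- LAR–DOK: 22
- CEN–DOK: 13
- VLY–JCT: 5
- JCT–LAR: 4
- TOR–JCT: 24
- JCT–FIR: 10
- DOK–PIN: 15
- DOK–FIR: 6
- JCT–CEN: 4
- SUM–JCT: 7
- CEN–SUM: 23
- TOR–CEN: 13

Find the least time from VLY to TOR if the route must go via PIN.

Shortest VLY→PIN: VLY → JCT → CEN → PIN = 19
Shortest PIN→TOR: PIN → TOR = 16
Total via PIN: 19 + 16 = 35 min.

35 min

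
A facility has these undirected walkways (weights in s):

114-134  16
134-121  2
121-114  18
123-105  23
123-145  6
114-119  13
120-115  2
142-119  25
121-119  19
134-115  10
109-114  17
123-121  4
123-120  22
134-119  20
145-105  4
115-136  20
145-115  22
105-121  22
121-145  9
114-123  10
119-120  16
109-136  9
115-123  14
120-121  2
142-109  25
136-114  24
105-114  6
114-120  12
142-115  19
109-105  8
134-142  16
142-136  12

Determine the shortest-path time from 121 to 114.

Enumerating some paths:
121–120–114: 2+12 = 14
121–134–114: 2+16 = 18
121–114: 18 = 18
Cheapest is 121–120–114 at 14 s.

14 s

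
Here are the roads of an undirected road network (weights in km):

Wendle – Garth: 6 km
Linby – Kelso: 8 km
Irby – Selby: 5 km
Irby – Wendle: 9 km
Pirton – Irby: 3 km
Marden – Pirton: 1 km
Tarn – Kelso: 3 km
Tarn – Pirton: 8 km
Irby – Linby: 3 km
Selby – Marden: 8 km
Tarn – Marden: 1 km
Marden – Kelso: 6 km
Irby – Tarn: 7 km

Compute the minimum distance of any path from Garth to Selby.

Compare a few routes:
Garth - Wendle - Irby - Pirton - Marden - Selby: 6+9+3+1+8 = 27
Garth - Wendle - Irby - Selby: 6+9+5 = 20
Cheapest is Garth - Wendle - Irby - Selby at 20 km.

20 km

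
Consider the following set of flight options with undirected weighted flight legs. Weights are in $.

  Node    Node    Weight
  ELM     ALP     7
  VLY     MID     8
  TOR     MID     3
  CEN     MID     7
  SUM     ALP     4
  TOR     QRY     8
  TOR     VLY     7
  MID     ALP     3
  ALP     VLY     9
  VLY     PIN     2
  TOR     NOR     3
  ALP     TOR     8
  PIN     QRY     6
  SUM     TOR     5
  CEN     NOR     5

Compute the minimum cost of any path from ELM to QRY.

Running Dijkstra from ELM:
ELM: 0
ALP: 7  (via ELM)
MID: 10  (via ALP)
SUM: 11  (via ALP)
TOR: 13  (via MID)
NOR: 16  (via TOR)
VLY: 16  (via ALP)
CEN: 17  (via MID)
PIN: 18  (via VLY)
QRY: 21  (via TOR)
Shortest route: ELM → ALP → MID → TOR → QRY = $21.

$21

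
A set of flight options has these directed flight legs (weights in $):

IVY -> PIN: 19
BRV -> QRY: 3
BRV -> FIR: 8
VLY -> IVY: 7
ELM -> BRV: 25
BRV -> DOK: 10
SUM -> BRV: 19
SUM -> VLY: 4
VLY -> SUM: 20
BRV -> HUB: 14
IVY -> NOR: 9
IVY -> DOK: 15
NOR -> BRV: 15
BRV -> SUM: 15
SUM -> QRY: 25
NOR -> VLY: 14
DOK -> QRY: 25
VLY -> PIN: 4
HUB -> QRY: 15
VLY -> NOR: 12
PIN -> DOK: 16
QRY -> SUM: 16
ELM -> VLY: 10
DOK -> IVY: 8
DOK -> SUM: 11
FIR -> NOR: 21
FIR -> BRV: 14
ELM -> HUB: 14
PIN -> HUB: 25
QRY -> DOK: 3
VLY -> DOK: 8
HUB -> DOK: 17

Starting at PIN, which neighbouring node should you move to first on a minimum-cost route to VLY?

DOK

Candidate routes:
PIN–DOK–IVY–NOR–VLY: 16+8+9+14 = 47
PIN–HUB–DOK–SUM–VLY: 25+17+11+4 = 57
PIN–DOK–SUM–VLY: 16+11+4 = 31
The minimum is $31 via PIN–DOK–SUM–VLY.
So from PIN the first move is to DOK.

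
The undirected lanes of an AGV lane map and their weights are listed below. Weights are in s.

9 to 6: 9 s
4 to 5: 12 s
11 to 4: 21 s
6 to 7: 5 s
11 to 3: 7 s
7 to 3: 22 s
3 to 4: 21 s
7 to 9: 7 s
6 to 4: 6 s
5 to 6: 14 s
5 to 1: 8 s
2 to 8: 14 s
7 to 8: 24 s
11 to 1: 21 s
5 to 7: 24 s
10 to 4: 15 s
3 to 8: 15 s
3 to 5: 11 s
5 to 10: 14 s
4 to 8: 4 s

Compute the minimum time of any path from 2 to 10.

33 s

Running Dijkstra from 2:
2: 0
8: 14  (via 2)
4: 18  (via 8)
6: 24  (via 4)
3: 29  (via 8)
7: 29  (via 6)
5: 30  (via 4)
9: 33  (via 6)
10: 33  (via 4)
Shortest route: 2–8–4–10 = 33 s.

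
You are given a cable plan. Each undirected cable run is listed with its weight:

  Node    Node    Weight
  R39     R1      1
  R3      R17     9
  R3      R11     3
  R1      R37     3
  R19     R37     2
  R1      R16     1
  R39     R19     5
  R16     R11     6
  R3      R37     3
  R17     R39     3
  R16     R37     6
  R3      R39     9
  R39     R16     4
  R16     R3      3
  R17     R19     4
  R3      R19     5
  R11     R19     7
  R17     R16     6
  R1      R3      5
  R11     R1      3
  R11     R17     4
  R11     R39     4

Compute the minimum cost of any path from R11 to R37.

6

Enumerating some paths:
R11–R39–R1–R37: 4+1+3 = 8
R11–R3–R37: 3+3 = 6
The minimum is 6 via R11–R3–R37.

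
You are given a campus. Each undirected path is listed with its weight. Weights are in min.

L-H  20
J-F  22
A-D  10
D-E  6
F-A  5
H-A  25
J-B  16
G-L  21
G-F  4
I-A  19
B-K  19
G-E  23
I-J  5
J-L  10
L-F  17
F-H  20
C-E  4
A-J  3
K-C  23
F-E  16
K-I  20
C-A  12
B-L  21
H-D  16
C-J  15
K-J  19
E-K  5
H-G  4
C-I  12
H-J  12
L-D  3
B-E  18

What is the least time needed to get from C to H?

25 min

Settle nodes by increasing distance from C:
C: 0
E: 4  (via C)
K: 9  (via E)
D: 10  (via E)
A: 12  (via C)
I: 12  (via C)
L: 13  (via D)
J: 15  (via C)
F: 17  (via A)
G: 21  (via F)
B: 22  (via E)
H: 25  (via G)
Shortest route: C–A–F–G–H = 25 min.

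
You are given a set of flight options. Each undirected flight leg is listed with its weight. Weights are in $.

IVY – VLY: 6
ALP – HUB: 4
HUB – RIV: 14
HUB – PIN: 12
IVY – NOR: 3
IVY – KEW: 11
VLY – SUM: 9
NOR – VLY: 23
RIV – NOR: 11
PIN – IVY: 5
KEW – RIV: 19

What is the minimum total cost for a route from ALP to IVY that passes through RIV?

$32

Shortest ALP→RIV: ALP–HUB–RIV = 18
Best RIV to IVY: RIV–NOR–IVY costing 14
Total via RIV: 18 + 14 = $32.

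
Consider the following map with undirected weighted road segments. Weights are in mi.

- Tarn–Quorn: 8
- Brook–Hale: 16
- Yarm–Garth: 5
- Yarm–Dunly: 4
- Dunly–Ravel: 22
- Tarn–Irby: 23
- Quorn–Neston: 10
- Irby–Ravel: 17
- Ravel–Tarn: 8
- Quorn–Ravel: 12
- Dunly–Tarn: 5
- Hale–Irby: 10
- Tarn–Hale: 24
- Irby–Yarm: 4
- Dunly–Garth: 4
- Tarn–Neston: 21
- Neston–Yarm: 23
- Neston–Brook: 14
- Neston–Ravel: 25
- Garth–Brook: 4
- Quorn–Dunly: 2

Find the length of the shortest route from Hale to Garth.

Compare a few routes:
Hale–Irby–Yarm–Dunly–Garth: 10+4+4+4 = 22
Hale–Irby–Yarm–Garth: 10+4+5 = 19
Hale–Brook–Garth: 16+4 = 20
Hale–Tarn–Dunly–Garth: 24+5+4 = 33
The minimum is 19 mi via Hale–Irby–Yarm–Garth.

19 mi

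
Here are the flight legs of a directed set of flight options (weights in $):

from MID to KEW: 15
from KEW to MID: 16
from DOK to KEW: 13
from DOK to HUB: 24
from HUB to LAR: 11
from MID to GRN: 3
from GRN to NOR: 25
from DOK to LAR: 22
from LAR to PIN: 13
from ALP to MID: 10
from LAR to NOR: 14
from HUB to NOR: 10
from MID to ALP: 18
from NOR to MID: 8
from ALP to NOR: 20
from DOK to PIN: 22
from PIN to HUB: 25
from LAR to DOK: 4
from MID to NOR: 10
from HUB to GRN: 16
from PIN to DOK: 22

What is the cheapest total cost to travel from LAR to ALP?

Enumerating some paths:
LAR → DOK → KEW → MID → ALP: 4+13+16+18 = 51
LAR → DOK → HUB → NOR → MID → ALP: 4+24+10+8+18 = 64
LAR → NOR → MID → ALP: 14+8+18 = 40
LAR → PIN → HUB → NOR → MID → ALP: 13+25+10+8+18 = 74
The minimum is $40 via LAR → NOR → MID → ALP.

$40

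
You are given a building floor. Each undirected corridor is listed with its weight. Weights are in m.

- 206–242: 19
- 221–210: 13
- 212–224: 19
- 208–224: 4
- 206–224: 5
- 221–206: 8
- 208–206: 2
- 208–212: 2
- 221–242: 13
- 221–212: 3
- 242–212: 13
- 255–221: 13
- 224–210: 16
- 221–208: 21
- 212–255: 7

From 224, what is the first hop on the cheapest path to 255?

Candidate routes:
224 - 208 - 212 - 221 - 255: 4+2+3+13 = 22
224 - 206 - 208 - 212 - 255: 5+2+2+7 = 16
224 - 208 - 212 - 255: 4+2+7 = 13
Cheapest is 224 - 208 - 212 - 255 at 13 m.
So from 224 the first move is to 208.

208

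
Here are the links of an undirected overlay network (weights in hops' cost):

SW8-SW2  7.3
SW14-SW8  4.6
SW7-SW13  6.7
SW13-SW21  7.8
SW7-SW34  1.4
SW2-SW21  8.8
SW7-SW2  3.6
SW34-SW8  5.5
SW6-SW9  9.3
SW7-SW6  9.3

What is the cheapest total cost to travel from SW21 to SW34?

13.8 hops' cost

Running Dijkstra from SW21:
SW21: 0
SW13: 7.8  (via SW21)
SW2: 8.8  (via SW21)
SW7: 12.4  (via SW2)
SW34: 13.8  (via SW7)
Shortest route: SW21–SW2–SW7–SW34 = 13.8 hops' cost.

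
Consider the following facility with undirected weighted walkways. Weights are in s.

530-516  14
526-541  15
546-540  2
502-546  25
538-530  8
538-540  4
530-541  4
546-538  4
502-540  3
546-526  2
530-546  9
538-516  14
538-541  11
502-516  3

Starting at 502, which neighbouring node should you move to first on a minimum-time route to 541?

540

Enumerating some paths:
502 → 540 → 538 → 541: 3+4+11 = 18
502 → 540 → 546 → 538 → 530 → 541: 3+2+4+8+4 = 21
502 → 540 → 538 → 530 → 541: 3+4+8+4 = 19
502 → 540 → 546 → 538 → 541: 3+2+4+11 = 20
Cheapest is 502 → 540 → 538 → 541 at 18 s.
So from 502 the first move is to 540.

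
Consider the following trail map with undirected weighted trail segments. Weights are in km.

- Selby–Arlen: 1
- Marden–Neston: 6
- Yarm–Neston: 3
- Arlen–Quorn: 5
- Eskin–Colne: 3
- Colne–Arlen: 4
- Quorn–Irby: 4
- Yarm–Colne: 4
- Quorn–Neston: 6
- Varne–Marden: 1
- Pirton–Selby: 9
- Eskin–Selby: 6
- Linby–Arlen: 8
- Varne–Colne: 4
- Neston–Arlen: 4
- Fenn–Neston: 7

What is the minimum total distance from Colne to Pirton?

Running Dijkstra from Colne:
Colne: 0
Eskin: 3  (via Colne)
Varne: 4  (via Colne)
Yarm: 4  (via Colne)
Arlen: 4  (via Colne)
Marden: 5  (via Varne)
Selby: 5  (via Arlen)
Neston: 7  (via Yarm)
Quorn: 9  (via Arlen)
Linby: 12  (via Arlen)
Irby: 13  (via Quorn)
Pirton: 14  (via Selby)
Shortest route: Colne → Arlen → Selby → Pirton = 14 km.

14 km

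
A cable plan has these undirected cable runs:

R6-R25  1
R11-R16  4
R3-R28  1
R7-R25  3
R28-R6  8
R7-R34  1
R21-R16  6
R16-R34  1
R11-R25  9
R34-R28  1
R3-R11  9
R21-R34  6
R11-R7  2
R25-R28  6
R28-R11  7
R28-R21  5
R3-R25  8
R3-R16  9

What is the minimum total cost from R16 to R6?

6

Candidate routes:
R16 - R34 - R7 - R25 - R6: 1+1+3+1 = 6
R16 - R34 - R28 - R25 - R6: 1+1+6+1 = 9
R16 - R11 - R7 - R25 - R6: 4+2+3+1 = 10
R16 - R34 - R28 - R6: 1+1+8 = 10
Cheapest is R16 - R34 - R7 - R25 - R6 at 6.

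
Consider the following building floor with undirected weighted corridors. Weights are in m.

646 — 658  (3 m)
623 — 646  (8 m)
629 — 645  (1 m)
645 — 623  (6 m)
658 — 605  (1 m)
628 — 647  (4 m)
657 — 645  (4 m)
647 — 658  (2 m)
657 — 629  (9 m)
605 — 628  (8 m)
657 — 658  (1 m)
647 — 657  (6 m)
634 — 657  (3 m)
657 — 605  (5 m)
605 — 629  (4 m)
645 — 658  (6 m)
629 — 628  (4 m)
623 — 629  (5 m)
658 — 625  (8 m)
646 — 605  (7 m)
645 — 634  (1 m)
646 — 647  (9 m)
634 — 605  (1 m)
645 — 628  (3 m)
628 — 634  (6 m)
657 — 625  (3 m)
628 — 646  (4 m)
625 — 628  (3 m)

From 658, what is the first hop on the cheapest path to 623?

Enumerating some paths:
658 → 646 → 623: 3+8 = 11
658 → 605 → 634 → 645 → 623: 1+1+1+6 = 9
658 → 605 → 629 → 623: 1+4+5 = 10
658 → 657 → 645 → 623: 1+4+6 = 11
The minimum is 9 m via 658 → 605 → 634 → 645 → 623.
So from 658 the first move is to 605.

605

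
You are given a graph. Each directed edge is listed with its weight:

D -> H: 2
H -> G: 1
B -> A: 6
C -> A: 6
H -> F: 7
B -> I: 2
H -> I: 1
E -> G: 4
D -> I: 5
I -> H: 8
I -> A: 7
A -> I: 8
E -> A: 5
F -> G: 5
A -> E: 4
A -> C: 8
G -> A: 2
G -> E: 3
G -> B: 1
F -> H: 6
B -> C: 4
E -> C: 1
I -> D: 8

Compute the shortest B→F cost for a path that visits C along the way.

Best B to C: B–C costing 4
Best C to F: C–A–I–H–F costing 29
Total via C: 4 + 29 = 33.

33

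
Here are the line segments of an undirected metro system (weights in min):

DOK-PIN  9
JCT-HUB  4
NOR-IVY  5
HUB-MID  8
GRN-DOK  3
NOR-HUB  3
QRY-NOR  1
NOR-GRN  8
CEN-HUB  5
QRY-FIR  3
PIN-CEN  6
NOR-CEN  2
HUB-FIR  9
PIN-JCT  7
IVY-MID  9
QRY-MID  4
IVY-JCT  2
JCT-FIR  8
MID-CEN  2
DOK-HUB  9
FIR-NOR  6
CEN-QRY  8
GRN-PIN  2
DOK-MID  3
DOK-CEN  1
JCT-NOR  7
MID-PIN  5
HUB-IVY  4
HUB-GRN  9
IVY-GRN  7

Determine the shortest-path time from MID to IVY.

9 min

Compare a few routes:
MID → DOK → CEN → NOR → IVY: 3+1+2+5 = 11
MID → CEN → NOR → HUB → IVY: 2+2+3+4 = 11
MID → IVY: 9 = 9
MID → QRY → NOR → IVY: 4+1+5 = 10
Cheapest is MID → IVY at 9 min.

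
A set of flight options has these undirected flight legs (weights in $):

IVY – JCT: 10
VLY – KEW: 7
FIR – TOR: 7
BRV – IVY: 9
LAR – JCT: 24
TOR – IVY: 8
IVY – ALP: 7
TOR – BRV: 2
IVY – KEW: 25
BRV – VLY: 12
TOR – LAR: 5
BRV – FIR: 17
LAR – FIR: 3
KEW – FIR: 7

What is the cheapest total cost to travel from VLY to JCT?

Candidate routes:
VLY–KEW–FIR–TOR–IVY–JCT: 7+7+7+8+10 = 39
VLY–BRV–IVY–JCT: 12+9+10 = 31
VLY–BRV–TOR–IVY–JCT: 12+2+8+10 = 32
The minimum is $31 via VLY–BRV–IVY–JCT.

$31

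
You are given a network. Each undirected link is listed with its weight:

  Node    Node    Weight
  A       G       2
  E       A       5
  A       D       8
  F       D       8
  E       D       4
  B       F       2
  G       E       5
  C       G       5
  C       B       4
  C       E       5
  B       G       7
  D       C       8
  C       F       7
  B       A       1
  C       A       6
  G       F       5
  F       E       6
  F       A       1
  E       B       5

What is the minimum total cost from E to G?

5

Compare a few routes:
E - A - G: 5+2 = 7
E - G: 5 = 5
The minimum is 5 via E - G.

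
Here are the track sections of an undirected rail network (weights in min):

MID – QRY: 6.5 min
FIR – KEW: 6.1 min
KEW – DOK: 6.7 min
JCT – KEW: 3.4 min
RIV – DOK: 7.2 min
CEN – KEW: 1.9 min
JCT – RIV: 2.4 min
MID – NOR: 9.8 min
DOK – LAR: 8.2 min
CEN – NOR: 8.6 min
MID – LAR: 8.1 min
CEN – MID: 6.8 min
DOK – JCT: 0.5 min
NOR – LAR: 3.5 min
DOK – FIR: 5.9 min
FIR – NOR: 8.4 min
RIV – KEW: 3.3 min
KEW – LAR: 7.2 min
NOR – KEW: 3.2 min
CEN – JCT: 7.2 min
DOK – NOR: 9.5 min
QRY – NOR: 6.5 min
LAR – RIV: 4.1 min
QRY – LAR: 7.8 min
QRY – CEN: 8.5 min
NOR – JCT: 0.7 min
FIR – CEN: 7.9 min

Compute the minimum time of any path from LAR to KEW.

Running Dijkstra from LAR:
LAR: 0
NOR: 3.5  (via LAR)
RIV: 4.1  (via LAR)
JCT: 4.2  (via NOR)
DOK: 4.7  (via JCT)
KEW: 6.7  (via NOR)
Shortest route: LAR → NOR → KEW = 6.7 min.

6.7 min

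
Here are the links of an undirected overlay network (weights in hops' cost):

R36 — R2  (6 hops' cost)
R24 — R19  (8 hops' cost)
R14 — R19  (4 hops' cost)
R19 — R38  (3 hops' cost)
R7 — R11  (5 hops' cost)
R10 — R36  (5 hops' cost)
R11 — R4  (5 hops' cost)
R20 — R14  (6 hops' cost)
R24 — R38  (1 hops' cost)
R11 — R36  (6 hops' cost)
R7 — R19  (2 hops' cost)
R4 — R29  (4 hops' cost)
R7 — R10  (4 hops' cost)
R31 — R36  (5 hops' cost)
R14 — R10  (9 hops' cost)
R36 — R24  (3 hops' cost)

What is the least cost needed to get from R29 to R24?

Compare a few routes:
R29 → R4 → R11 → R7 → R19 → R38 → R24: 4+5+5+2+3+1 = 20
R29 → R4 → R11 → R36 → R24: 4+5+6+3 = 18
Cheapest is R29 → R4 → R11 → R36 → R24 at 18 hops' cost.

18 hops' cost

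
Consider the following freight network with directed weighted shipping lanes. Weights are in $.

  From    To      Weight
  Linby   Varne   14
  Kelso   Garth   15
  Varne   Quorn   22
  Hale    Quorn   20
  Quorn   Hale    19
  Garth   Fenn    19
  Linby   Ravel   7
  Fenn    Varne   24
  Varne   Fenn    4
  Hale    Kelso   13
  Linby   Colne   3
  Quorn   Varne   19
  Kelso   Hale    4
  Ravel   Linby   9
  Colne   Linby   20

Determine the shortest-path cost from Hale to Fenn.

Candidate routes:
Hale → Kelso → Garth → Fenn: 13+15+19 = 47
Hale → Quorn → Varne → Fenn: 20+19+4 = 43
Cheapest is Hale → Quorn → Varne → Fenn at $43.

$43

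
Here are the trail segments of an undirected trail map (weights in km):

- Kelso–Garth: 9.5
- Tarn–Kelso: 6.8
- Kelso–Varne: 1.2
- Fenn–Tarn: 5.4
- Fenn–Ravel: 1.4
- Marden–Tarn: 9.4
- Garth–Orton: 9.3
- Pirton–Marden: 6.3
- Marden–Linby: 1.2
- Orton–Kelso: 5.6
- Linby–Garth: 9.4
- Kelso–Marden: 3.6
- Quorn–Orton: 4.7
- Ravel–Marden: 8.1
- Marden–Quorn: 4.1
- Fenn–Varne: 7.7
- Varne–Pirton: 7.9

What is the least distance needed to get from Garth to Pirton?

16.9 km

Compare a few routes:
Garth - Kelso - Varne - Pirton: 9.5+1.2+7.9 = 18.6
Garth - Linby - Marden - Pirton: 9.4+1.2+6.3 = 16.9
Cheapest is Garth - Linby - Marden - Pirton at 16.9 km.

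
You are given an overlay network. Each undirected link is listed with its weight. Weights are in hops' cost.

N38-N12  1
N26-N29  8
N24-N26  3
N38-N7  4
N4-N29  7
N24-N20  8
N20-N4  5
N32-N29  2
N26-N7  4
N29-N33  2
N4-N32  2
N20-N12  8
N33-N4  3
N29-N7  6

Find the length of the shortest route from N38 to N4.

14 hops' cost

Settle nodes by increasing distance from N38:
N38: 0
N12: 1  (via N38)
N7: 4  (via N38)
N26: 8  (via N7)
N20: 9  (via N12)
N29: 10  (via N7)
N24: 11  (via N26)
N33: 12  (via N29)
N32: 12  (via N29)
N4: 14  (via N20)
Shortest route: N38 → N12 → N20 → N4 = 14 hops' cost.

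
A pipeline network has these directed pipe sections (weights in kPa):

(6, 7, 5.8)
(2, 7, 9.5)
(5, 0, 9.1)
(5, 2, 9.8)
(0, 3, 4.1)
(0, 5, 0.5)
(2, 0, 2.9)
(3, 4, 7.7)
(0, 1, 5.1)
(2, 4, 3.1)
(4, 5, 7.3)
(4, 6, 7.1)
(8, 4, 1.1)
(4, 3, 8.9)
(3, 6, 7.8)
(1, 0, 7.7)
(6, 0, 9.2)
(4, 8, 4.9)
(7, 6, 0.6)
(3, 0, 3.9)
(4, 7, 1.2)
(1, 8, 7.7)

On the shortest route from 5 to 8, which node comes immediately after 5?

Compare a few routes:
5–0–1–8: 9.1+5.1+7.7 = 21.9
5–2–0–1–8: 9.8+2.9+5.1+7.7 = 25.5
5–2–4–8: 9.8+3.1+4.9 = 17.8
Cheapest is 5–2–4–8 at 17.8 kPa.
So from 5 the first move is to 2.

2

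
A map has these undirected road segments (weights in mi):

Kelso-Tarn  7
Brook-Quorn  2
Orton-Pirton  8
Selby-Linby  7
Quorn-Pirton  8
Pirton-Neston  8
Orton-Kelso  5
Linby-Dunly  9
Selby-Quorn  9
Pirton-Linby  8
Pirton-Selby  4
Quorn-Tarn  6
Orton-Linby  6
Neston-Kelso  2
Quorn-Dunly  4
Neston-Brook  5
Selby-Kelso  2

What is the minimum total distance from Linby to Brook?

Candidate routes:
Linby → Selby → Kelso → Neston → Brook: 7+2+2+5 = 16
Linby → Dunly → Quorn → Brook: 9+4+2 = 15
The minimum is 15 mi via Linby → Dunly → Quorn → Brook.

15 mi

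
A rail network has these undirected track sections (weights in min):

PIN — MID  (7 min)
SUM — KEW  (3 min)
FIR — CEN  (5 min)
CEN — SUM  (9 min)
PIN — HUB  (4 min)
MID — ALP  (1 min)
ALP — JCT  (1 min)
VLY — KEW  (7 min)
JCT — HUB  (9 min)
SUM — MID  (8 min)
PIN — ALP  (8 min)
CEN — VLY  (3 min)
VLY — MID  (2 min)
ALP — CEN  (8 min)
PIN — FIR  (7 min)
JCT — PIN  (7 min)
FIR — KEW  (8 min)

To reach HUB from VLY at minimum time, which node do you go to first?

Candidate routes:
VLY - MID - ALP - PIN - HUB: 2+1+8+4 = 15
VLY - MID - ALP - JCT - HUB: 2+1+1+9 = 13
VLY - CEN - FIR - PIN - HUB: 3+5+7+4 = 19
VLY - MID - ALP - JCT - PIN - HUB: 2+1+1+7+4 = 15
Cheapest is VLY - MID - ALP - JCT - HUB at 13 min.
So from VLY the first move is to MID.

MID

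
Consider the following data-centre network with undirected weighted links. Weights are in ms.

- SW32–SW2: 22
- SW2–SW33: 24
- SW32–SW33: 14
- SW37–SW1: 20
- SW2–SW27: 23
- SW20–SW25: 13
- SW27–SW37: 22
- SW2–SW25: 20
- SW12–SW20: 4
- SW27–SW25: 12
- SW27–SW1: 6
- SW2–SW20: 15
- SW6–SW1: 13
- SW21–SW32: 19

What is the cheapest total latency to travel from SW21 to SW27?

Shortest distances from SW21:
SW21: 0
SW32: 19  (via SW21)
SW33: 33  (via SW32)
SW2: 41  (via SW32)
SW20: 56  (via SW2)
SW12: 60  (via SW20)
SW25: 61  (via SW2)
SW27: 64  (via SW2)
Shortest route: SW21 → SW32 → SW2 → SW27 = 64 ms.

64 ms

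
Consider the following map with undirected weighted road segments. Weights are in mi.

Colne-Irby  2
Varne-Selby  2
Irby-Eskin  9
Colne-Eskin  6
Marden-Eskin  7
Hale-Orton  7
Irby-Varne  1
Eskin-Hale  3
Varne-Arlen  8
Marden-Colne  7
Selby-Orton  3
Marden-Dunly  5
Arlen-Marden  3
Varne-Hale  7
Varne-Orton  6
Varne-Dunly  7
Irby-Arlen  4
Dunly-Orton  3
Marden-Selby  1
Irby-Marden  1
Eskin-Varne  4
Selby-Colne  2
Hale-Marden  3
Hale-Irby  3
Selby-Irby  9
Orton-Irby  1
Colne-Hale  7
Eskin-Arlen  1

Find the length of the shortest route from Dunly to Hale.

Candidate routes:
Dunly–Orton–Irby–Hale: 3+1+3 = 7
Dunly–Orton–Irby–Marden–Hale: 3+1+1+3 = 8
Dunly–Marden–Hale: 5+3 = 8
Dunly–Marden–Irby–Hale: 5+1+3 = 9
Cheapest is Dunly–Orton–Irby–Hale at 7 mi.

7 mi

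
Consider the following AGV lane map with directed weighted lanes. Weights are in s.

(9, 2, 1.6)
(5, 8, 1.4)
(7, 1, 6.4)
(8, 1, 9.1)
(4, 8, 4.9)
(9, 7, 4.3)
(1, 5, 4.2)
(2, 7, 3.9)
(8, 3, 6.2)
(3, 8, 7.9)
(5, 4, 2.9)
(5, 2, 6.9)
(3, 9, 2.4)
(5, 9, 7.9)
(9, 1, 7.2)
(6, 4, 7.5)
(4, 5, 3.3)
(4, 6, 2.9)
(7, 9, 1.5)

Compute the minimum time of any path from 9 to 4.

14.3 s

Running Dijkstra from 9:
9: 0
2: 1.6  (via 9)
7: 4.3  (via 9)
1: 7.2  (via 9)
5: 11.4  (via 1)
8: 12.8  (via 5)
4: 14.3  (via 5)
Shortest route: 9–1–5–4 = 14.3 s.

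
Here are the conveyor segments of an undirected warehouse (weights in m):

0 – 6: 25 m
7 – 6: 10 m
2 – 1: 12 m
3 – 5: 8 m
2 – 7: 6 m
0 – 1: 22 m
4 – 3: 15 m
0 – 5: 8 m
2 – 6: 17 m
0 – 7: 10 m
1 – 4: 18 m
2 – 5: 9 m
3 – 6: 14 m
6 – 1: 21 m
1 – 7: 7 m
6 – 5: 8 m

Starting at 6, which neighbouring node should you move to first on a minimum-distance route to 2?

Enumerating some paths:
6 → 7 → 2: 10+6 = 16
6 → 2: 17 = 17
6 → 5 → 2: 8+9 = 17
The minimum is 16 m via 6 → 7 → 2.
So from 6 the first move is to 7.

7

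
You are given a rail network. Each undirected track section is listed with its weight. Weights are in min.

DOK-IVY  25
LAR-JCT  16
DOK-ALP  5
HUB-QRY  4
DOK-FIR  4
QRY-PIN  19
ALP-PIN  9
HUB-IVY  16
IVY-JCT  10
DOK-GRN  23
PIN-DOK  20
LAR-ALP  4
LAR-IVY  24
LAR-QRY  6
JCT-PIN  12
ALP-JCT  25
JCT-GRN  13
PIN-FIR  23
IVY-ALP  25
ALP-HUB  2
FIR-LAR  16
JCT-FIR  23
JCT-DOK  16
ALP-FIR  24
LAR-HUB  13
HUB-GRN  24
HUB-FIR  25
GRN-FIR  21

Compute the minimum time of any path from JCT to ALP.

Shortest distances from JCT:
JCT: 0
IVY: 10  (via JCT)
PIN: 12  (via JCT)
GRN: 13  (via JCT)
LAR: 16  (via JCT)
DOK: 16  (via JCT)
ALP: 20  (via LAR)
Shortest route: JCT–LAR–ALP = 20 min.

20 min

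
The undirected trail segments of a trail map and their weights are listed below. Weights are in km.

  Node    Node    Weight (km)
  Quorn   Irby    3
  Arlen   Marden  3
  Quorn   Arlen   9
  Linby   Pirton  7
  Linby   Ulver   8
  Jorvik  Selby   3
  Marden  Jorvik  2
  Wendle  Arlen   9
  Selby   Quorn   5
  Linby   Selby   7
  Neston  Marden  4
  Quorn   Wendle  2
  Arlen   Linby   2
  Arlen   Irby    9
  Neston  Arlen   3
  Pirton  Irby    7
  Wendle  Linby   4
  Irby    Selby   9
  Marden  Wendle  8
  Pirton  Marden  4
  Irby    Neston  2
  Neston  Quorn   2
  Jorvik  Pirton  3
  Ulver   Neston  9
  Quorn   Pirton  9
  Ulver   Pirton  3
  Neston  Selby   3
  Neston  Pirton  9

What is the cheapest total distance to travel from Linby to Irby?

Settle nodes by increasing distance from Linby:
Linby: 0
Arlen: 2  (via Linby)
Wendle: 4  (via Linby)
Neston: 5  (via Arlen)
Marden: 5  (via Arlen)
Quorn: 6  (via Wendle)
Pirton: 7  (via Linby)
Jorvik: 7  (via Marden)
Selby: 7  (via Linby)
Irby: 7  (via Neston)
Shortest route: Linby–Arlen–Neston–Irby = 7 km.

7 km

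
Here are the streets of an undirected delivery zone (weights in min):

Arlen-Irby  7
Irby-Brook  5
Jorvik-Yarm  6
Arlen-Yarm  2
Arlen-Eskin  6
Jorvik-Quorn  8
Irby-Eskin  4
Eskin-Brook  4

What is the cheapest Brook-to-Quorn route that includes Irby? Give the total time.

Best Brook to Irby: Brook → Irby costing 5
Shortest Irby→Quorn: Irby → Arlen → Yarm → Jorvik → Quorn = 23
Total via Irby: 5 + 23 = 28 min.

28 min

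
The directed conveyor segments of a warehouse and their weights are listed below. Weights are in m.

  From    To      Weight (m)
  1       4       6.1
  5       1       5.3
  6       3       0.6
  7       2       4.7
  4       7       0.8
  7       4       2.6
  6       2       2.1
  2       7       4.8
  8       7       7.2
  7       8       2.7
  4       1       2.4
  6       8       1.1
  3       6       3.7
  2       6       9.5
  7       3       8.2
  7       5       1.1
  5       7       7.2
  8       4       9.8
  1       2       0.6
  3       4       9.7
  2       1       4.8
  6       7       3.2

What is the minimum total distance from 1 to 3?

10.7 m

Candidate routes:
1–4–7–3: 6.1+0.8+8.2 = 15.1
1–2–6–3: 0.6+9.5+0.6 = 10.7
1–2–7–3: 0.6+4.8+8.2 = 13.6
Cheapest is 1–2–6–3 at 10.7 m.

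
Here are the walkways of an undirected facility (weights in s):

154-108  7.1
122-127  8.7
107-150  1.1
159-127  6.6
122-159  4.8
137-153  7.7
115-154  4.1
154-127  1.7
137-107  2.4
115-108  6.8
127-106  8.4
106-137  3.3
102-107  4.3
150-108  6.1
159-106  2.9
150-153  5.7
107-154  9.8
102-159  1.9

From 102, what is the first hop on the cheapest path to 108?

107

Enumerating some paths:
102 → 159 → 127 → 154 → 115 → 108: 1.9+6.6+1.7+4.1+6.8 = 21.1
102 → 159 → 106 → 137 → 107 → 150 → 108: 1.9+2.9+3.3+2.4+1.1+6.1 = 17.7
102 → 107 → 150 → 108: 4.3+1.1+6.1 = 11.5
102 → 159 → 127 → 154 → 108: 1.9+6.6+1.7+7.1 = 17.3
The minimum is 11.5 s via 102 → 107 → 150 → 108.
So from 102 the first move is to 107.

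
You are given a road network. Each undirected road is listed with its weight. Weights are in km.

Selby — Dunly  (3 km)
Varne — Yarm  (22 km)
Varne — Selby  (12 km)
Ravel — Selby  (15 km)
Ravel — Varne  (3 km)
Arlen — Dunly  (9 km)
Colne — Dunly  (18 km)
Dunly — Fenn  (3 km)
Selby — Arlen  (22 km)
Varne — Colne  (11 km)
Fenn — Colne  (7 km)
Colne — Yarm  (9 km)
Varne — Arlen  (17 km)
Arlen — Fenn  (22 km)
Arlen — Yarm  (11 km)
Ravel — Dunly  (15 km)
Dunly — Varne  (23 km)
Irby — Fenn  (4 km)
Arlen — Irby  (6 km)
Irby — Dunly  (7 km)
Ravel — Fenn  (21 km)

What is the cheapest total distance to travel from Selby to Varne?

12 km

Running Dijkstra from Selby:
Selby: 0
Dunly: 3  (via Selby)
Fenn: 6  (via Dunly)
Irby: 10  (via Dunly)
Arlen: 12  (via Dunly)
Varne: 12  (via Selby)
Shortest route: Selby → Varne = 12 km.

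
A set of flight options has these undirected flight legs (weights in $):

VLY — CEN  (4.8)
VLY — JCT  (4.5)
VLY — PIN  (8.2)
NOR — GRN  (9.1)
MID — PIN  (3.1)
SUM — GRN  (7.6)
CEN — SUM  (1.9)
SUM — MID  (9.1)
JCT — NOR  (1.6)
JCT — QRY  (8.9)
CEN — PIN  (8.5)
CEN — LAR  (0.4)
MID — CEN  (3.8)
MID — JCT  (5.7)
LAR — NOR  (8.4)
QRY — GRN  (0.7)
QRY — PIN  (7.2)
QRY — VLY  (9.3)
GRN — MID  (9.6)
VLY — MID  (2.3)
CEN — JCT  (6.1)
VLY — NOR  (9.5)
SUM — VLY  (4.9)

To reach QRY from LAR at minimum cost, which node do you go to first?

Enumerating some paths:
LAR → CEN → MID → GRN → QRY: 0.4+3.8+9.6+0.7 = 14.5
LAR → CEN → VLY → QRY: 0.4+4.8+9.3 = 14.5
LAR → CEN → SUM → GRN → QRY: 0.4+1.9+7.6+0.7 = 10.6
The minimum is $10.6 via LAR → CEN → SUM → GRN → QRY.
So from LAR the first move is to CEN.

CEN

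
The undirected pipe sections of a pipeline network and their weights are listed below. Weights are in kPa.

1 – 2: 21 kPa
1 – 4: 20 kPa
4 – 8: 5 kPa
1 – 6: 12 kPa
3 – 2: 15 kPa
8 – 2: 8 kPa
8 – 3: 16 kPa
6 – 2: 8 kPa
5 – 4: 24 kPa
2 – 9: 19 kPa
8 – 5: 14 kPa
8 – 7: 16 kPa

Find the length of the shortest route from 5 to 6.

Settle nodes by increasing distance from 5:
5: 0
8: 14  (via 5)
4: 19  (via 8)
2: 22  (via 8)
3: 30  (via 8)
6: 30  (via 2)
Shortest route: 5–8–2–6 = 30 kPa.

30 kPa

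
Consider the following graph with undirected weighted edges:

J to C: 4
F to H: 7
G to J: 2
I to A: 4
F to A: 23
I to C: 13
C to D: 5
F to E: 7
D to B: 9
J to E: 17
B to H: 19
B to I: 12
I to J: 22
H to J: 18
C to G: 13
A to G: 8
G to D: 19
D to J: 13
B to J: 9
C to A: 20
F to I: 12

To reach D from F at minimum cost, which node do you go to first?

I

Enumerating some paths:
F → I → C → D: 12+13+5 = 30
F → E → J → C → D: 7+17+4+5 = 33
The minimum is 30 via F → I → C → D.
So from F the first move is to I.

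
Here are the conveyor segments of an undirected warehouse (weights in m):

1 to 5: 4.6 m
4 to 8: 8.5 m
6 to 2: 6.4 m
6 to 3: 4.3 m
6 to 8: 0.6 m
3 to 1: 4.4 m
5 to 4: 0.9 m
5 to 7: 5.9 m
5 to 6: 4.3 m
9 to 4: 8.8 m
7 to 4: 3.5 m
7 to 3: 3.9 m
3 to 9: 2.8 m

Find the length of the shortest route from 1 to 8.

9.3 m

Candidate routes:
1 - 5 - 4 - 8: 4.6+0.9+8.5 = 14
1 - 3 - 7 - 4 - 5 - 6 - 8: 4.4+3.9+3.5+0.9+4.3+0.6 = 17.6
1 - 5 - 6 - 8: 4.6+4.3+0.6 = 9.5
1 - 3 - 6 - 8: 4.4+4.3+0.6 = 9.3
The minimum is 9.3 m via 1 - 3 - 6 - 8.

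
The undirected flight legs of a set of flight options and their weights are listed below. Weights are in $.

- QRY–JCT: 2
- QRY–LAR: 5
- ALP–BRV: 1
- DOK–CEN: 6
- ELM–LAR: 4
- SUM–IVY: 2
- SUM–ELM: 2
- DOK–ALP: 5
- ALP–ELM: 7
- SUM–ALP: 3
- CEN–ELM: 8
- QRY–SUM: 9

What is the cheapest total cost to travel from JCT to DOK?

Settle nodes by increasing distance from JCT:
JCT: 0
QRY: 2  (via JCT)
LAR: 7  (via QRY)
SUM: 11  (via QRY)
ELM: 11  (via LAR)
IVY: 13  (via SUM)
ALP: 14  (via SUM)
BRV: 15  (via ALP)
DOK: 19  (via ALP)
Shortest route: JCT–QRY–SUM–ALP–DOK = $19.

$19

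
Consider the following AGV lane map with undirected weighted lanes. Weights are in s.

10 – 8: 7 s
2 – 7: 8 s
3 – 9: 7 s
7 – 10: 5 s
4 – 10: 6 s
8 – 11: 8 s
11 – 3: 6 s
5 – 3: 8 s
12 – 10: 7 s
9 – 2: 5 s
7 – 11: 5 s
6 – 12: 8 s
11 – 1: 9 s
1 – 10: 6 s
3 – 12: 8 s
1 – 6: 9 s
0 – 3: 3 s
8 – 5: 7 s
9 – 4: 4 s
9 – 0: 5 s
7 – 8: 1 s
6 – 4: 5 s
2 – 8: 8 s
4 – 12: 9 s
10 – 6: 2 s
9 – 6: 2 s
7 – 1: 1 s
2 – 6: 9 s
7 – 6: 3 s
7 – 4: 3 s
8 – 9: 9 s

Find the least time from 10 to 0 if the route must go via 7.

Best 10 to 7: 10–7 costing 5
Shortest 7→0: 7–6–9–0 = 10
Total via 7: 5 + 10 = 15 s.

15 s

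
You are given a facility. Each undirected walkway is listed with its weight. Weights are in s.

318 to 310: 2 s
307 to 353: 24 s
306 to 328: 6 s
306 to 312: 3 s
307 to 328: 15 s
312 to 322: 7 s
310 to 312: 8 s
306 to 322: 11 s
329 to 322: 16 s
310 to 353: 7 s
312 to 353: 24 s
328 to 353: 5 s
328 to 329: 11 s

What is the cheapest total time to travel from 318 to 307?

Shortest distances from 318:
318: 0
310: 2  (via 318)
353: 9  (via 310)
312: 10  (via 310)
306: 13  (via 312)
328: 14  (via 353)
322: 17  (via 312)
329: 25  (via 328)
307: 29  (via 328)
Shortest route: 318–310–353–328–307 = 29 s.

29 s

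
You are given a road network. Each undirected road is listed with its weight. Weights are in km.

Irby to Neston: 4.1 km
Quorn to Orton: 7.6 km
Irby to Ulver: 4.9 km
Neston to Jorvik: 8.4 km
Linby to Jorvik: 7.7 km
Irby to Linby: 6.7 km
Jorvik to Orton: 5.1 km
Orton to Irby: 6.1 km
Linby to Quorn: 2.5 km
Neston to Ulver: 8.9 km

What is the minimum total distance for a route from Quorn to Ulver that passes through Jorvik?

Best Quorn to Jorvik: Quorn–Linby–Jorvik costing 10.2
Best Jorvik to Ulver: Jorvik–Orton–Irby–Ulver costing 16.1
Total via Jorvik: 10.2 + 16.1 = 26.3 km.

26.3 km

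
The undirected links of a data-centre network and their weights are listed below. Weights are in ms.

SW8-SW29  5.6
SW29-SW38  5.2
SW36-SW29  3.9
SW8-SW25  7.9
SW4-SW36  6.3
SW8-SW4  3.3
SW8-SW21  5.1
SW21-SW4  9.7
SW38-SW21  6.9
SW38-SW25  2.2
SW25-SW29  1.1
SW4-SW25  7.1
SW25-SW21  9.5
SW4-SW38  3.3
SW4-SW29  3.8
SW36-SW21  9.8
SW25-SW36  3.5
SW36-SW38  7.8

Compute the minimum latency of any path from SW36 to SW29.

3.9 ms

Compare a few routes:
SW36 - SW29: 3.9 = 3.9
SW36 - SW25 - SW29: 3.5+1.1 = 4.6
Cheapest is SW36 - SW29 at 3.9 ms.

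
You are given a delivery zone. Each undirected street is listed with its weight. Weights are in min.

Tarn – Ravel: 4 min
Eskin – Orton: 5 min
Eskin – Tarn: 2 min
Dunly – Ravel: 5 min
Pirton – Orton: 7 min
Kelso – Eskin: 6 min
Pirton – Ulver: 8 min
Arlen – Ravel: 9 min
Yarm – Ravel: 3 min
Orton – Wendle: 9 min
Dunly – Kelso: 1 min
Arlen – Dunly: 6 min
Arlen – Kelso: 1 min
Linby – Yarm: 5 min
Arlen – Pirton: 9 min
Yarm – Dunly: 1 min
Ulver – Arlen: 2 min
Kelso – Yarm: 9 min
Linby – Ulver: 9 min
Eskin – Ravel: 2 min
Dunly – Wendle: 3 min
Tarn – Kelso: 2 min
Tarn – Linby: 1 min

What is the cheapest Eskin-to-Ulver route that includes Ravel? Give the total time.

10 min

Shortest Eskin→Ravel: Eskin–Ravel = 2
Best Ravel to Ulver: Ravel–Yarm–Dunly–Kelso–Arlen–Ulver costing 8
Total via Ravel: 2 + 8 = 10 min.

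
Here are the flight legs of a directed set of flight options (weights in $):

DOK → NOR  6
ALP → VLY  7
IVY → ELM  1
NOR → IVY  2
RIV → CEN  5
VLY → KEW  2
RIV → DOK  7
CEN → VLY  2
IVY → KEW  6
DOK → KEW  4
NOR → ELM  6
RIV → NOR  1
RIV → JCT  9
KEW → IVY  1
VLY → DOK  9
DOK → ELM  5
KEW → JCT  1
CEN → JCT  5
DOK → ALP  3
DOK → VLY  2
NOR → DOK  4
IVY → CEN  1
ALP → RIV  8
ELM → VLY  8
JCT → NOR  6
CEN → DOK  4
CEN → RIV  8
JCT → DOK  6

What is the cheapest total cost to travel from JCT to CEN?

$9

Compare a few routes:
JCT–NOR–IVY–CEN: 6+2+1 = 9
JCT–DOK–VLY–KEW–IVY–CEN: 6+2+2+1+1 = 12
JCT–DOK–KEW–IVY–CEN: 6+4+1+1 = 12
Cheapest is JCT–NOR–IVY–CEN at $9.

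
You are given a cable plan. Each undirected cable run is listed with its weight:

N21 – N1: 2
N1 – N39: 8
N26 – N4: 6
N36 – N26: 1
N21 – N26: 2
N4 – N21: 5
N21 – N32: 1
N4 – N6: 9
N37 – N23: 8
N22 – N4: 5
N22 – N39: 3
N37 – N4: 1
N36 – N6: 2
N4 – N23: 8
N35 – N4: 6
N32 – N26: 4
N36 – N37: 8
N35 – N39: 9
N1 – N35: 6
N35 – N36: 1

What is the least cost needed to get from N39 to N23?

Compare a few routes:
N39–N35–N4–N23: 9+6+8 = 23
N39–N22–N4–N37–N23: 3+5+1+8 = 17
N39–N22–N4–N23: 3+5+8 = 16
The minimum is 16 via N39–N22–N4–N23.

16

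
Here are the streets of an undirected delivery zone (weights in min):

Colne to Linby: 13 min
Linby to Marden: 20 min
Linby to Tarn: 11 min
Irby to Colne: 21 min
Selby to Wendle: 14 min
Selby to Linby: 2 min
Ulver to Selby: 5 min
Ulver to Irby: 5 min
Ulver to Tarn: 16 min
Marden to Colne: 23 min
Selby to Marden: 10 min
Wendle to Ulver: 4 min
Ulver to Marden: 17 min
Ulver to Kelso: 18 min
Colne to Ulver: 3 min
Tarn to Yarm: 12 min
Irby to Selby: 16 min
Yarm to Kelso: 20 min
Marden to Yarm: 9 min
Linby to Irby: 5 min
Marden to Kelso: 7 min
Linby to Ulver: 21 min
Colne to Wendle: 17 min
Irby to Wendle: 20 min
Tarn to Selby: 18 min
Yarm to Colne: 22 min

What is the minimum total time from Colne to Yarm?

Candidate routes:
Colne - Ulver - Selby - Marden - Yarm: 3+5+10+9 = 27
Colne - Yarm: 22 = 22
The minimum is 22 min via Colne - Yarm.

22 min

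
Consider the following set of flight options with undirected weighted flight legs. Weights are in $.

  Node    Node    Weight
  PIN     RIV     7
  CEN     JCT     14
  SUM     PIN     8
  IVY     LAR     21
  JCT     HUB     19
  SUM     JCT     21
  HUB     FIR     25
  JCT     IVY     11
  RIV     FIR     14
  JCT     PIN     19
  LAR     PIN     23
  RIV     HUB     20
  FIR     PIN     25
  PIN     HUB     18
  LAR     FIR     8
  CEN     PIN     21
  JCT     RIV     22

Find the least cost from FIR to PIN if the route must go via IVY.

$59

Shortest FIR→IVY: FIR–LAR–IVY = 29
Shortest IVY→PIN: IVY–JCT–PIN = 30
Total via IVY: 29 + 30 = $59.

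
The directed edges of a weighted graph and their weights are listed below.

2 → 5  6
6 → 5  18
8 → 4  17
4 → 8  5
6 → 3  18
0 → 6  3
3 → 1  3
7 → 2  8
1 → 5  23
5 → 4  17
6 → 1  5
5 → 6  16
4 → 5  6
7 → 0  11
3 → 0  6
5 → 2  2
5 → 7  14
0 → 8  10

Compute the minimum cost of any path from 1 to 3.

57

Compare a few routes:
1 - 5 - 6 - 3: 23+16+18 = 57
1 - 5 - 7 - 0 - 6 - 3: 23+14+11+3+18 = 69
Cheapest is 1 - 5 - 6 - 3 at 57.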